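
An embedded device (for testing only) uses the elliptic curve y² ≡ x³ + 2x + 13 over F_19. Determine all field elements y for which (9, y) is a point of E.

x³ + 2x + 13 = 760 ≡ 0 (mod 19).
Only y = 0 satisfies y² ≡ 0.

0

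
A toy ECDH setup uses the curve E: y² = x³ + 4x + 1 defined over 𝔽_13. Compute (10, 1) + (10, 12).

O

The two points share x = 10 and their y-coordinates satisfy 1 + 12 ≡ 0 (mod 13), so they are inverses. Their sum is the point at infinity.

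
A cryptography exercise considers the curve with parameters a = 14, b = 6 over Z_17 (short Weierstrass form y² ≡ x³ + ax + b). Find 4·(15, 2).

Write Q = (15, 2).
Double-and-add on 4 = (100)₂. Start with Q = (15, 2) for the leading 1-bit.
double: tangent at (15, 2): λ = (3·15² + 14)/(2·2) ≡ 9/4. 4⁻¹ ≡ 13 (mod 17), so λ ≡ 9·13 ≡ 15.
  x = λ² - 15 - 15 = 225 - 30 ≡ 8; y = λ·(15 - 8) - 2 ≡ 1. → (8, 1)
double: tangent at (8, 1): λ = (3·8² + 14)/(2·1) ≡ 2/2. 2⁻¹ ≡ 9 (mod 17), so λ ≡ 2·9 ≡ 1.
  x = λ² - 8 - 8 = 1 - 16 ≡ 2; y = λ·(8 - 2) - 1 ≡ 5. → (2, 5)

(2, 5)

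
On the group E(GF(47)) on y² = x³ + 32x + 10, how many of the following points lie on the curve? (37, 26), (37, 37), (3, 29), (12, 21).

1

(37, 26): 26² ≡ 18, rhs ≡ 6 → off.
(37, 37): 37² ≡ 6, rhs ≡ 6 → on.
(3, 29): 29² ≡ 42, rhs ≡ 39 → off.
(12, 21): 21² ≡ 18, rhs ≡ 7 → off.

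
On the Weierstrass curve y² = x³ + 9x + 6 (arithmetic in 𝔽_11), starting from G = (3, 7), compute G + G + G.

(6, 10)

Repeated addition: build up to 3G.
2G: tangent at (3, 7): λ = (3·3² + 9)/(2·7) ≡ 3/3. 3⁻¹ ≡ 4 (mod 11) since 3·4 = 12 ≡ 1, so λ ≡ 3·4 ≡ 1.
  x = λ² - 3 - 3 = 1 - 6 ≡ 6; y = λ·(3 - 6) - 7 ≡ 1. → (6, 1)
3G: (6, 1) + (3, 7). λ = (7 - 1)/(3 - 6) ≡ 6/8 mod 11. 8⁻¹ ≡ 7 (mod 11), so λ ≡ 9.
  x = λ² - 6 - 3 = 81 - 9 ≡ 6; y = λ·(6 - 6) - 1 ≡ 10. → (6, 10)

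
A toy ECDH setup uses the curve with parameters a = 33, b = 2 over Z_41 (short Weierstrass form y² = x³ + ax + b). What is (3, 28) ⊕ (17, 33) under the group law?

(3, 28) + (17, 33). λ = (33 - 28)/(17 - 3) ≡ 5/14 mod 41. 14⁻¹ ≡ 3 (mod 41), so λ ≡ 15.
  x = λ² - 3 - 17 = 225 - 20 ≡ 0; y = λ·(3 - 0) - 28 ≡ 17. → (0, 17)

(0, 17)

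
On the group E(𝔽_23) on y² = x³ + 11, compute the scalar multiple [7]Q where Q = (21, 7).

(21, 7)

Double-and-add on 7 = (111)₂. Start with Q = (21, 7) for the leading 1-bit.
double: tangent at (21, 7): λ = (3·21² + 0)/(2·7) ≡ 12/14. 14⁻¹ ≡ 5 (mod 23) since 14·5 = 70 ≡ 1, so λ ≡ 12·5 ≡ 14.
  x = λ² - 21 - 21 = 196 - 42 ≡ 16; y = λ·(21 - 16) - 7 ≡ 17. → (16, 17)
add Q: (16, 17) + (21, 7). λ = (7 - 17)/(21 - 16) ≡ 13/5 mod 23. 5⁻¹ ≡ 14 (mod 23), so λ ≡ 21.
  x = λ² - 16 - 21 = 441 - 37 ≡ 13; y = λ·(16 - 13) - 17 ≡ 0. → (13, 0)
double: (13, 0) + (13, 0): same x and y₁ ≡ -y₂, so the sum is O.
add Q: O + (21, 7) = (21, 7) (identity).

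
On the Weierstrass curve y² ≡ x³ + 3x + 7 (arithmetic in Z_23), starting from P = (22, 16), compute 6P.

Repeated addition: build up to 6P.
2P: tangent at (22, 16): λ = (3·22² + 3)/(2·16) ≡ 6/9. 9⁻¹ ≡ 18 (mod 23) since 9·18 = 162 ≡ 1, so λ ≡ 6·18 ≡ 16.
  x = λ² - 22 - 22 = 256 - 44 ≡ 5; y = λ·(22 - 5) - 16 ≡ 3. → (5, 3)
3P: (5, 3) + (22, 16). λ = (16 - 3)/(22 - 5) ≡ 13/17 mod 23. 17⁻¹ ≡ 19 (mod 23) since 17·19 = 323 ≡ 1, so λ ≡ 17.
  x = λ² - 5 - 22 = 289 - 27 ≡ 9; y = λ·(5 - 9) - 3 ≡ 21. → (9, 21)
4P: (9, 21) + (22, 16). λ = (16 - 21)/(22 - 9) ≡ 18/13 mod 23. 13⁻¹ ≡ 16 (mod 23), so λ ≡ 12.
  x = λ² - 9 - 22 = 144 - 31 ≡ 21; y = λ·(9 - 21) - 21 ≡ 19. → (21, 19)
5P: (21, 19) + (22, 16). λ = (16 - 19)/(22 - 21) ≡ 20/1 mod 23. 1⁻¹ ≡ 1 (mod 23) since 1·1 = 1 ≡ 1, so λ ≡ 20.
  x = λ² - 21 - 22 = 400 - 43 ≡ 12; y = λ·(21 - 12) - 19 ≡ 0. → (12, 0)
6P: (12, 0) + (22, 16). λ = (16 - 0)/(22 - 12) ≡ 16/10 mod 23. 10⁻¹ ≡ 7 (mod 23), so λ ≡ 20.
  x = λ² - 12 - 22 = 400 - 34 ≡ 21; y = λ·(12 - 21) - 0 ≡ 4. → (21, 4)

(21, 4)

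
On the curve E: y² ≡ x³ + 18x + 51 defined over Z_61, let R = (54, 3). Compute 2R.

tangent at (54, 3): λ = (3·54² + 18)/(2·3) ≡ 43/6. 6⁻¹ ≡ 51 (mod 61), so λ ≡ 43·51 ≡ 58.
  x = λ² - 54 - 54 = 3364 - 108 ≡ 23; y = λ·(54 - 23) - 3 ≡ 26. → (23, 26)

(23, 26)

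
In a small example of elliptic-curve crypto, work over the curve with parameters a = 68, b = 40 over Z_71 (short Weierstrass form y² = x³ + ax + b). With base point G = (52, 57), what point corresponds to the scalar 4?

(60, 34)

Repeated addition: build up to 4G.
2G: tangent at (52, 57): λ = (3·52² + 68)/(2·57) ≡ 15/43. 43⁻¹ ≡ 38 (mod 71) since 43·38 = 1634 ≡ 1, so λ ≡ 15·38 ≡ 2.
  x = λ² - 52 - 52 = 4 - 104 ≡ 42; y = λ·(52 - 42) - 57 ≡ 34. → (42, 34)
3G: (42, 34) + (52, 57). λ = (57 - 34)/(52 - 42) ≡ 23/10 mod 71. 10⁻¹ ≡ 64 (mod 71) since 10·64 = 640 ≡ 1, so λ ≡ 52.
  x = λ² - 42 - 52 = 2704 - 94 ≡ 54; y = λ·(42 - 54) - 34 ≡ 52. → (54, 52)
4G: (54, 52) + (52, 57). λ = (57 - 52)/(52 - 54) ≡ 5/69 mod 71. 69⁻¹ ≡ 35 (mod 71), so λ ≡ 33.
  x = λ² - 54 - 52 = 1089 - 106 ≡ 60; y = λ·(54 - 60) - 52 ≡ 34. → (60, 34)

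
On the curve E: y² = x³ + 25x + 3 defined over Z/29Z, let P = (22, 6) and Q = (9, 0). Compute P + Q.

(22, 6) + (9, 0). λ = (0 - 6)/(9 - 22) ≡ 23/16 mod 29. 16⁻¹ ≡ 20 (mod 29), so λ ≡ 25.
  x = λ² - 22 - 9 = 625 - 31 ≡ 14; y = λ·(22 - 14) - 6 ≡ 20. → (14, 20)

(14, 20)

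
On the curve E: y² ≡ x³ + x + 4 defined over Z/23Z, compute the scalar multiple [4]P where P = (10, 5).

(18, 14)

Double-and-add on 4 = (100)₂. Start with P = (10, 5) for the leading 1-bit.
double: tangent at (10, 5): λ = (3·10² + 1)/(2·5) ≡ 2/10. 10⁻¹ ≡ 7 (mod 23), so λ ≡ 2·7 ≡ 14.
  x = λ² - 10 - 10 = 196 - 20 ≡ 15; y = λ·(10 - 15) - 5 ≡ 17. → (15, 17)
double: tangent at (15, 17): λ = (3·15² + 1)/(2·17) ≡ 9/11. 11⁻¹ ≡ 21 (mod 23), so λ ≡ 9·21 ≡ 5.
  x = λ² - 15 - 15 = 25 - 30 ≡ 18; y = λ·(15 - 18) - 17 ≡ 14. → (18, 14)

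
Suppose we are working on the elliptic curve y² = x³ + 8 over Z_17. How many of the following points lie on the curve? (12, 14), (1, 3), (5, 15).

1

(12, 14): 14² ≡ 9, rhs ≡ 2 → off.
(1, 3): 3² ≡ 9, rhs ≡ 9 → on.
(5, 15): 15² ≡ 4, rhs ≡ 14 → off.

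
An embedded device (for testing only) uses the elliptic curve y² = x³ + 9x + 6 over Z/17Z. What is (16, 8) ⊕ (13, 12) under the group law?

(3, 3)

(16, 8) + (13, 12). λ = (12 - 8)/(13 - 16) ≡ 4/14 mod 17. 14⁻¹ ≡ 11 (mod 17) since 14·11 = 154 ≡ 1, so λ ≡ 10.
  x = λ² - 16 - 13 = 100 - 29 ≡ 3; y = λ·(16 - 3) - 8 ≡ 3. → (3, 3)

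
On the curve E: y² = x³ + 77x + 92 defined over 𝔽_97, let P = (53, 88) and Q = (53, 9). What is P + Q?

O

The two points share x = 53 and their y-coordinates satisfy 88 + 9 ≡ 0 (mod 97), so they are inverses. Their sum is the point at infinity.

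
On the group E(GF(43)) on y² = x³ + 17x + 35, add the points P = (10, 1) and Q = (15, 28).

(42, 24)

(10, 1) + (15, 28). λ = (28 - 1)/(15 - 10) ≡ 27/5 mod 43. 5⁻¹ ≡ 26 (mod 43), so λ ≡ 14.
  x = λ² - 10 - 15 = 196 - 25 ≡ 42; y = λ·(10 - 42) - 1 ≡ 24. → (42, 24)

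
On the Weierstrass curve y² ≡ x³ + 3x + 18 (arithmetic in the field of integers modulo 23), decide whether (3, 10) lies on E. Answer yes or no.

yes

y² = 10² ≡ 8; x³ + 3x + 18 = 54 ≡ 8 (mod 23). 8 = 8.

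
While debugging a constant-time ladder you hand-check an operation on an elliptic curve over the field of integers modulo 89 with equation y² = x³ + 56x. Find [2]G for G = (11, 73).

tangent at (11, 73): λ = (3·11² + 56)/(2·73) ≡ 63/57. 57⁻¹ ≡ 25 (mod 89) since 57·25 = 1425 ≡ 1, so λ ≡ 63·25 ≡ 62.
  x = λ² - 11 - 11 = 3844 - 22 ≡ 84; y = λ·(11 - 84) - 73 ≡ 29. → (84, 29)

(84, 29)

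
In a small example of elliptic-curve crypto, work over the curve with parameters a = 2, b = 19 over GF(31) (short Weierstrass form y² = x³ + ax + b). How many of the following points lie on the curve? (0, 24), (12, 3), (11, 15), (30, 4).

(0, 24): 24² ≡ 18, rhs ≡ 19 → off.
(12, 3): 3² ≡ 9, rhs ≡ 4 → off.
(11, 15): 15² ≡ 8, rhs ≡ 8 → on.
(30, 4): 4² ≡ 16, rhs ≡ 16 → on.

2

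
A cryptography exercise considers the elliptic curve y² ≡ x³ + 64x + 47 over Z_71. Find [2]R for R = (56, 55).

tangent at (56, 55): λ = (3·56² + 64)/(2·55) ≡ 29/39. 39⁻¹ ≡ 51 (mod 71), so λ ≡ 29·51 ≡ 59.
  x = λ² - 56 - 56 = 3481 - 112 ≡ 32; y = λ·(56 - 32) - 55 ≡ 12. → (32, 12)

(32, 12)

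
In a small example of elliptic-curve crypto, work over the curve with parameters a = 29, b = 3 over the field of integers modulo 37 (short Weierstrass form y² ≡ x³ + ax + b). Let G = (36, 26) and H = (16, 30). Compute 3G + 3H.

First 3G:
Repeated addition: build up to 3G.
2G: tangent at (36, 26): λ = (3·36² + 29)/(2·26) ≡ 32/15. 15⁻¹ ≡ 5 (mod 37), so λ ≡ 32·5 ≡ 12.
  x = λ² - 36 - 36 = 144 - 72 ≡ 35; y = λ·(36 - 35) - 26 ≡ 23. → (35, 23)
3G: (35, 23) + (36, 26). λ = (26 - 23)/(36 - 35) ≡ 3/1 mod 37. 1⁻¹ ≡ 1 (mod 37), so λ ≡ 3.
  x = λ² - 35 - 36 = 9 - 71 ≡ 12; y = λ·(35 - 12) - 23 ≡ 9. → (12, 9)
3G = (12, 9).
Next 3H:
Repeated addition: build up to 3H.
2H: tangent at (16, 30): λ = (3·16² + 29)/(2·30) ≡ 20/23. 23⁻¹ ≡ 29 (mod 37), so λ ≡ 20·29 ≡ 25.
  x = λ² - 16 - 16 = 625 - 32 ≡ 1; y = λ·(16 - 1) - 30 ≡ 12. → (1, 12)
3H: (1, 12) + (16, 30). λ = (30 - 12)/(16 - 1) ≡ 18/15 mod 37. 15⁻¹ ≡ 5 (mod 37) since 15·5 = 75 ≡ 1, so λ ≡ 16.
  x = λ² - 1 - 16 = 256 - 17 ≡ 17; y = λ·(1 - 17) - 12 ≡ 28. → (17, 28)
3H = (17, 28).
Finally 3G + 3H:
(12, 9) + (17, 28). λ = (28 - 9)/(17 - 12) ≡ 19/5 mod 37. 5⁻¹ ≡ 15 (mod 37), so λ ≡ 26.
  x = λ² - 12 - 17 = 676 - 29 ≡ 18; y = λ·(12 - 18) - 9 ≡ 20. → (18, 20)

(18, 20)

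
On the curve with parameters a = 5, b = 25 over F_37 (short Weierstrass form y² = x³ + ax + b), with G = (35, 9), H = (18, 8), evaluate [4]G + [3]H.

(27, 23)

First 4G:
Repeated addition: build up to 4G.
2G: tangent at (35, 9): λ = (3·35² + 5)/(2·9) ≡ 17/18. 18⁻¹ ≡ 35 (mod 37), so λ ≡ 17·35 ≡ 3.
  x = λ² - 35 - 35 = 9 - 70 ≡ 13; y = λ·(35 - 13) - 9 ≡ 20. → (13, 20)
3G: (13, 20) + (35, 9). λ = (9 - 20)/(35 - 13) ≡ 26/22 mod 37. 22⁻¹ ≡ 32 (mod 37) since 22·32 = 704 ≡ 1, so λ ≡ 18.
  x = λ² - 13 - 35 = 324 - 48 ≡ 17; y = λ·(13 - 17) - 20 ≡ 19. → (17, 19)
4G: (17, 19) + (35, 9). λ = (9 - 19)/(35 - 17) ≡ 27/18 mod 37. 18⁻¹ ≡ 35 (mod 37), so λ ≡ 20.
  x = λ² - 17 - 35 = 400 - 52 ≡ 15; y = λ·(17 - 15) - 19 ≡ 21. → (15, 21)
4G = (15, 21).
Next 3H:
Repeated addition: build up to 3H.
2H: tangent at (18, 8): λ = (3·18² + 5)/(2·8) ≡ 15/16. 16⁻¹ ≡ 7 (mod 37), so λ ≡ 15·7 ≡ 31.
  x = λ² - 18 - 18 = 961 - 36 ≡ 0; y = λ·(18 - 0) - 8 ≡ 32. → (0, 32)
3H: (0, 32) + (18, 8). λ = (8 - 32)/(18 - 0) ≡ 13/18 mod 37. 18⁻¹ ≡ 35 (mod 37), so λ ≡ 11.
  x = λ² - 0 - 18 = 121 - 18 ≡ 29; y = λ·(0 - 29) - 32 ≡ 19. → (29, 19)
3H = (29, 19).
Finally 4G + 3H:
(15, 21) + (29, 19). λ = (19 - 21)/(29 - 15) ≡ 35/14 mod 37. 14⁻¹ ≡ 8 (mod 37) since 14·8 = 112 ≡ 1, so λ ≡ 21.
  x = λ² - 15 - 29 = 441 - 44 ≡ 27; y = λ·(15 - 27) - 21 ≡ 23. → (27, 23)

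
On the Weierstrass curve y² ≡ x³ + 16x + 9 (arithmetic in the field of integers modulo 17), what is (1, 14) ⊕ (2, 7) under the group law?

(1, 14) + (2, 7). λ = (7 - 14)/(2 - 1) ≡ 10/1 mod 17. 1⁻¹ ≡ 1 (mod 17) since 1·1 = 1 ≡ 1, so λ ≡ 10.
  x = λ² - 1 - 2 = 100 - 3 ≡ 12; y = λ·(1 - 12) - 14 ≡ 12. → (12, 12)

(12, 12)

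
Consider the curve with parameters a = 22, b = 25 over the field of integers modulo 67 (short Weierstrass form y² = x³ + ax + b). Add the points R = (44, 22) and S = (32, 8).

(24, 46)

(44, 22) + (32, 8). λ = (8 - 22)/(32 - 44) ≡ 53/55 mod 67. 55⁻¹ ≡ 39 (mod 67), so λ ≡ 57.
  x = λ² - 44 - 32 = 3249 - 76 ≡ 24; y = λ·(44 - 24) - 22 ≡ 46. → (24, 46)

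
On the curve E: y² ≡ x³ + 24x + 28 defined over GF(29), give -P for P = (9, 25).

-(9, 25) = (9, -25 mod 29) = (9, 4).

(9, 4)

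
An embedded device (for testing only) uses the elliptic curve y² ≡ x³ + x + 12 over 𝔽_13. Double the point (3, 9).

(3, 4)

tangent at (3, 9): λ = (3·3² + 1)/(2·9) ≡ 2/5. 5⁻¹ ≡ 8 (mod 13), so λ ≡ 2·8 ≡ 3.
  x = λ² - 3 - 3 = 9 - 6 ≡ 3; y = λ·(3 - 3) - 9 ≡ 4. → (3, 4)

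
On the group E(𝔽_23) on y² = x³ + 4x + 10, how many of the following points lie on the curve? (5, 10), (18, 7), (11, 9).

1

(5, 10): 10² ≡ 8, rhs ≡ 17 → off.
(18, 7): 7² ≡ 3, rhs ≡ 3 → on.
(11, 9): 9² ≡ 12, rhs ≡ 5 → off.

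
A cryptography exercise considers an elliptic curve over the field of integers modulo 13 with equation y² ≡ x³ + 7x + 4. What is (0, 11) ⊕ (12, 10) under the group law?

(2, 0)

(0, 11) + (12, 10). λ = (10 - 11)/(12 - 0) ≡ 12/12 mod 13. 12⁻¹ ≡ 12 (mod 13) since 12·12 = 144 ≡ 1, so λ ≡ 1.
  x = λ² - 0 - 12 = 1 - 12 ≡ 2; y = λ·(0 - 2) - 11 ≡ 0. → (2, 0)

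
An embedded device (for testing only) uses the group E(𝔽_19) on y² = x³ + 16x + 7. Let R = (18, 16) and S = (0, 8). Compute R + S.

(18, 16) + (0, 8). λ = (8 - 16)/(0 - 18) ≡ 11/1 mod 19. 1⁻¹ ≡ 1 (mod 19), so λ ≡ 11.
  x = λ² - 18 - 0 = 121 - 18 ≡ 8; y = λ·(18 - 8) - 16 ≡ 18. → (8, 18)

(8, 18)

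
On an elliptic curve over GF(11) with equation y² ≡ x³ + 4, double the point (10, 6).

tangent at (10, 6): λ = (3·10² + 0)/(2·6) ≡ 3/1. 1⁻¹ ≡ 1 (mod 11) since 1·1 = 1 ≡ 1, so λ ≡ 3·1 ≡ 3.
  x = λ² - 10 - 10 = 9 - 20 ≡ 0; y = λ·(10 - 0) - 6 ≡ 2. → (0, 2)

(0, 2)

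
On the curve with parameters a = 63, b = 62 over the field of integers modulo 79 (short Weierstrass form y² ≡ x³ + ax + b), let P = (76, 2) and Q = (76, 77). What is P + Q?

The two points share x = 76 and their y-coordinates satisfy 2 + 77 ≡ 0 (mod 79), so they are inverses. Their sum is O.

O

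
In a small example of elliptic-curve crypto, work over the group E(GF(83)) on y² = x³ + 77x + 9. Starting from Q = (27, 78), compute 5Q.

(66, 26)

Double-and-add on 5 = (101)₂. Start with Q = (27, 78) for the leading 1-bit.
double: tangent at (27, 78): λ = (3·27² + 77)/(2·78) ≡ 23/73. 73⁻¹ ≡ 58 (mod 83) since 73·58 = 4234 ≡ 1, so λ ≡ 23·58 ≡ 6.
  x = λ² - 27 - 27 = 36 - 54 ≡ 65; y = λ·(27 - 65) - 78 ≡ 26. → (65, 26)
double: tangent at (65, 26): λ = (3·65² + 77)/(2·26) ≡ 53/52. 52⁻¹ ≡ 8 (mod 83), so λ ≡ 53·8 ≡ 9.
  x = λ² - 65 - 65 = 81 - 130 ≡ 34; y = λ·(65 - 34) - 26 ≡ 4. → (34, 4)
add Q: (34, 4) + (27, 78). λ = (78 - 4)/(27 - 34) ≡ 74/76 mod 83. 76⁻¹ ≡ 71 (mod 83), so λ ≡ 25.
  x = λ² - 34 - 27 = 625 - 61 ≡ 66; y = λ·(34 - 66) - 4 ≡ 26. → (66, 26)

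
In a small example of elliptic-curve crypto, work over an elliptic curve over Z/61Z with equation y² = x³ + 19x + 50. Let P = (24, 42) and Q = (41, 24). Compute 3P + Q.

(54, 60)

First 3P:
Repeated addition: build up to 3P.
2P: tangent at (24, 42): λ = (3·24² + 19)/(2·42) ≡ 39/23. 23⁻¹ ≡ 8 (mod 61) since 23·8 = 184 ≡ 1, so λ ≡ 39·8 ≡ 7.
  x = λ² - 24 - 24 = 49 - 48 ≡ 1; y = λ·(24 - 1) - 42 ≡ 58. → (1, 58)
3P: (1, 58) + (24, 42). λ = (42 - 58)/(24 - 1) ≡ 45/23 mod 61. 23⁻¹ ≡ 8 (mod 61), so λ ≡ 55.
  x = λ² - 1 - 24 = 3025 - 25 ≡ 11; y = λ·(1 - 11) - 58 ≡ 2. → (11, 2)
3P = (11, 2).
Finally 3P + Q:
(11, 2) + (41, 24). λ = (24 - 2)/(41 - 11) ≡ 22/30 mod 61. 30⁻¹ ≡ 59 (mod 61), so λ ≡ 17.
  x = λ² - 11 - 41 = 289 - 52 ≡ 54; y = λ·(11 - 54) - 2 ≡ 60. → (54, 60)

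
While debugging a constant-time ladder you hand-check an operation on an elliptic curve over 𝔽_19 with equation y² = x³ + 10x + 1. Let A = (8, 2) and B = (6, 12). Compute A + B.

(11, 13)

(8, 2) + (6, 12). λ = (12 - 2)/(6 - 8) ≡ 10/17 mod 19. 17⁻¹ ≡ 9 (mod 19), so λ ≡ 14.
  x = λ² - 8 - 6 = 196 - 14 ≡ 11; y = λ·(8 - 11) - 2 ≡ 13. → (11, 13)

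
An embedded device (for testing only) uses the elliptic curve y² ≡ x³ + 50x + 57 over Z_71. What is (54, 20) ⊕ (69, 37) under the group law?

(49, 33)

(54, 20) + (69, 37). λ = (37 - 20)/(69 - 54) ≡ 17/15 mod 71. 15⁻¹ ≡ 19 (mod 71), so λ ≡ 39.
  x = λ² - 54 - 69 = 1521 - 123 ≡ 49; y = λ·(54 - 49) - 20 ≡ 33. → (49, 33)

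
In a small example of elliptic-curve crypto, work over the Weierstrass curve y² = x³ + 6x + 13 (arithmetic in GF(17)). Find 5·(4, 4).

(5, 7)

Write G = (4, 4).
Double-and-add on 5 = (101)₂. Start with G = (4, 4) for the leading 1-bit.
double: tangent at (4, 4): λ = (3·4² + 6)/(2·4) ≡ 3/8. 8⁻¹ ≡ 15 (mod 17), so λ ≡ 3·15 ≡ 11.
  x = λ² - 4 - 4 = 121 - 8 ≡ 11; y = λ·(4 - 11) - 4 ≡ 4. → (11, 4)
double: tangent at (11, 4): λ = (3·11² + 6)/(2·4) ≡ 12/8. 8⁻¹ ≡ 15 (mod 17), so λ ≡ 12·15 ≡ 10.
  x = λ² - 11 - 11 = 100 - 22 ≡ 10; y = λ·(11 - 10) - 4 ≡ 6. → (10, 6)
add G: (10, 6) + (4, 4). λ = (4 - 6)/(4 - 10) ≡ 15/11 mod 17. 11⁻¹ ≡ 14 (mod 17), so λ ≡ 6.
  x = λ² - 10 - 4 = 36 - 14 ≡ 5; y = λ·(10 - 5) - 6 ≡ 7. → (5, 7)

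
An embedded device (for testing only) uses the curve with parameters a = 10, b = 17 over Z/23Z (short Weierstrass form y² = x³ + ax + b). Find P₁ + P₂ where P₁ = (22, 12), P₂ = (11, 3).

(22, 12) + (11, 3). λ = (3 - 12)/(11 - 22) ≡ 14/12 mod 23. 12⁻¹ ≡ 2 (mod 23) since 12·2 = 24 ≡ 1, so λ ≡ 5.
  x = λ² - 22 - 11 = 25 - 33 ≡ 15; y = λ·(22 - 15) - 12 ≡ 0. → (15, 0)

(15, 0)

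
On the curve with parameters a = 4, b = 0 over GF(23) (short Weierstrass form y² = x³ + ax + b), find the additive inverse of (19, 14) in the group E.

(19, 9)

-(19, 14) = (19, -14 mod 23) = (19, 9).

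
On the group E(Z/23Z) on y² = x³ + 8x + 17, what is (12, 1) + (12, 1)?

tangent at (12, 1): λ = (3·12² + 8)/(2·1) ≡ 3/2. 2⁻¹ ≡ 12 (mod 23), so λ ≡ 3·12 ≡ 13.
  x = λ² - 12 - 12 = 169 - 24 ≡ 7; y = λ·(12 - 7) - 1 ≡ 18. → (7, 18)

(7, 18)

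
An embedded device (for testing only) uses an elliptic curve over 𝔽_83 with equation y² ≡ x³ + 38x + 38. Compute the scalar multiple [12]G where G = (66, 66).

(31, 52)

Repeated addition: build up to 12G.
2G: tangent at (66, 66): λ = (3·66² + 38)/(2·66) ≡ 75/49. 49⁻¹ ≡ 61 (mod 83) since 49·61 = 2989 ≡ 1, so λ ≡ 75·61 ≡ 10.
  x = λ² - 66 - 66 = 100 - 132 ≡ 51; y = λ·(66 - 51) - 66 ≡ 1. → (51, 1)
3G: (51, 1) + (66, 66). λ = (66 - 1)/(66 - 51) ≡ 65/15 mod 83. 15⁻¹ ≡ 72 (mod 83) since 15·72 = 1080 ≡ 1, so λ ≡ 32.
  x = λ² - 51 - 66 = 1024 - 117 ≡ 77; y = λ·(51 - 77) - 1 ≡ 80. → (77, 80)
4G: (77, 80) + (66, 66). λ = (66 - 80)/(66 - 77) ≡ 69/72 mod 83. 72⁻¹ ≡ 15 (mod 83) since 72·15 = 1080 ≡ 1, so λ ≡ 39.
  x = λ² - 77 - 66 = 1521 - 143 ≡ 50; y = λ·(77 - 50) - 80 ≡ 60. → (50, 60)
5G: (50, 60) + (66, 66). λ = (66 - 60)/(66 - 50) ≡ 6/16 mod 83. 16⁻¹ ≡ 26 (mod 83), so λ ≡ 73.
  x = λ² - 50 - 66 = 5329 - 116 ≡ 67; y = λ·(50 - 67) - 60 ≡ 27. → (67, 27)
6G: (67, 27) + (66, 66). λ = (66 - 27)/(66 - 67) ≡ 39/82 mod 83. 82⁻¹ ≡ 82 (mod 83), so λ ≡ 44.
  x = λ² - 67 - 66 = 1936 - 133 ≡ 60; y = λ·(67 - 60) - 27 ≡ 32. → (60, 32)
7G: (60, 32) + (66, 66). λ = (66 - 32)/(66 - 60) ≡ 34/6 mod 83. 6⁻¹ ≡ 14 (mod 83), so λ ≡ 61.
  x = λ² - 60 - 66 = 3721 - 126 ≡ 26; y = λ·(60 - 26) - 32 ≡ 50. → (26, 50)
8G: (26, 50) + (66, 66). λ = (66 - 50)/(66 - 26) ≡ 16/40 mod 83. 40⁻¹ ≡ 27 (mod 83), so λ ≡ 17.
  x = λ² - 26 - 66 = 289 - 92 ≡ 31; y = λ·(26 - 31) - 50 ≡ 31. → (31, 31)
9G: (31, 31) + (66, 66). λ = (66 - 31)/(66 - 31) ≡ 35/35 mod 83. 35⁻¹ ≡ 19 (mod 83), so λ ≡ 1.
  x = λ² - 31 - 66 = 1 - 97 ≡ 70; y = λ·(31 - 70) - 31 ≡ 13. → (70, 13)
10G: (70, 13) + (66, 66). λ = (66 - 13)/(66 - 70) ≡ 53/79 mod 83. 79⁻¹ ≡ 62 (mod 83) since 79·62 = 4898 ≡ 1, so λ ≡ 49.
  x = λ² - 70 - 66 = 2401 - 136 ≡ 24; y = λ·(70 - 24) - 13 ≡ 0. → (24, 0)
11G: (24, 0) + (66, 66). λ = (66 - 0)/(66 - 24) ≡ 66/42 mod 83. 42⁻¹ ≡ 2 (mod 83), so λ ≡ 49.
  x = λ² - 24 - 66 = 2401 - 90 ≡ 70; y = λ·(24 - 70) - 0 ≡ 70. → (70, 70)
12G: (70, 70) + (66, 66). λ = (66 - 70)/(66 - 70) ≡ 79/79 mod 83. 79⁻¹ ≡ 62 (mod 83), so λ ≡ 1.
  x = λ² - 70 - 66 = 1 - 136 ≡ 31; y = λ·(70 - 31) - 70 ≡ 52. → (31, 52)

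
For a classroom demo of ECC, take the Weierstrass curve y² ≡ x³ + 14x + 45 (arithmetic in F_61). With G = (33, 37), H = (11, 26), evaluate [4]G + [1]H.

(13, 17)

First 4G:
Repeated addition: build up to 4G.
2G: tangent at (33, 37): λ = (3·33² + 14)/(2·37) ≡ 48/13. 13⁻¹ ≡ 47 (mod 61), so λ ≡ 48·47 ≡ 60.
  x = λ² - 33 - 33 = 3600 - 66 ≡ 57; y = λ·(33 - 57) - 37 ≡ 48. → (57, 48)
3G: (57, 48) + (33, 37). λ = (37 - 48)/(33 - 57) ≡ 50/37 mod 61. 37⁻¹ ≡ 33 (mod 61) since 37·33 = 1221 ≡ 1, so λ ≡ 3.
  x = λ² - 57 - 33 = 9 - 90 ≡ 41; y = λ·(57 - 41) - 48 ≡ 0. → (41, 0)
4G: (41, 0) + (33, 37). λ = (37 - 0)/(33 - 41) ≡ 37/53 mod 61. 53⁻¹ ≡ 38 (mod 61) since 53·38 = 2014 ≡ 1, so λ ≡ 3.
  x = λ² - 41 - 33 = 9 - 74 ≡ 57; y = λ·(41 - 57) - 0 ≡ 13. → (57, 13)
4G = (57, 13).
Finally 4G + H:
(57, 13) + (11, 26). λ = (26 - 13)/(11 - 57) ≡ 13/15 mod 61. 15⁻¹ ≡ 57 (mod 61), so λ ≡ 9.
  x = λ² - 57 - 11 = 81 - 68 ≡ 13; y = λ·(57 - 13) - 13 ≡ 17. → (13, 17)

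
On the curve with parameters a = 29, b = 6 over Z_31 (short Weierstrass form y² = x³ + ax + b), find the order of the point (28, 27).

6

2P: tangent at (28, 27): λ = (3·28² + 29)/(2·27) ≡ 25/23. 23⁻¹ ≡ 27 (mod 31) since 23·27 = 621 ≡ 1, so λ ≡ 25·27 ≡ 24.
  x = λ² - 28 - 28 = 576 - 56 ≡ 24; y = λ·(28 - 24) - 27 ≡ 7. → (24, 7)
3P: (24, 7) + (28, 27). λ = (27 - 7)/(28 - 24) ≡ 20/4 mod 31. 4⁻¹ ≡ 8 (mod 31) since 4·8 = 32 ≡ 1, so λ ≡ 5.
  x = λ² - 24 - 28 = 25 - 52 ≡ 4; y = λ·(24 - 4) - 7 ≡ 0. → (4, 0)
4P: (4, 0) + (28, 27). λ = (27 - 0)/(28 - 4) ≡ 27/24 mod 31. 24⁻¹ ≡ 22 (mod 31), so λ ≡ 5.
  x = λ² - 4 - 28 = 25 - 32 ≡ 24; y = λ·(4 - 24) - 0 ≡ 24. → (24, 24)
5P: (24, 24) + (28, 27). λ = (27 - 24)/(28 - 24) ≡ 3/4 mod 31. 4⁻¹ ≡ 8 (mod 31), so λ ≡ 24.
  x = λ² - 24 - 28 = 576 - 52 ≡ 28; y = λ·(24 - 28) - 24 ≡ 4. → (28, 4)
6P: (28, 4) + (28, 27): same x and y₁ ≡ -y₂, so the sum is 𝒪.
6P = 𝒪, so the order is 6.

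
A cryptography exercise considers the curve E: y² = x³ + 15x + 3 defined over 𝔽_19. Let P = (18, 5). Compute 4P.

(12, 7)

Repeated addition: build up to 4P.
2P: tangent at (18, 5): λ = (3·18² + 15)/(2·5) ≡ 18/10. 10⁻¹ ≡ 2 (mod 19), so λ ≡ 18·2 ≡ 17.
  x = λ² - 18 - 18 = 289 - 36 ≡ 6; y = λ·(18 - 6) - 5 ≡ 9. → (6, 9)
3P: (6, 9) + (18, 5). λ = (5 - 9)/(18 - 6) ≡ 15/12 mod 19. 12⁻¹ ≡ 8 (mod 19), so λ ≡ 6.
  x = λ² - 6 - 18 = 36 - 24 ≡ 12; y = λ·(6 - 12) - 9 ≡ 12. → (12, 12)
4P: (12, 12) + (18, 5). λ = (5 - 12)/(18 - 12) ≡ 12/6 mod 19. 6⁻¹ ≡ 16 (mod 19), so λ ≡ 2.
  x = λ² - 12 - 18 = 4 - 30 ≡ 12; y = λ·(12 - 12) - 12 ≡ 7. → (12, 7)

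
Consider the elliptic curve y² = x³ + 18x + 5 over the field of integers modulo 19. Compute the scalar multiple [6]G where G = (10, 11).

Repeated addition: build up to 6G.
2G: tangent at (10, 11): λ = (3·10² + 18)/(2·11) ≡ 14/3. 3⁻¹ ≡ 13 (mod 19) since 3·13 = 39 ≡ 1, so λ ≡ 14·13 ≡ 11.
  x = λ² - 10 - 10 = 121 - 20 ≡ 6; y = λ·(10 - 6) - 11 ≡ 14. → (6, 14)
3G: (6, 14) + (10, 11). λ = (11 - 14)/(10 - 6) ≡ 16/4 mod 19. 4⁻¹ ≡ 5 (mod 19) since 4·5 = 20 ≡ 1, so λ ≡ 4.
  x = λ² - 6 - 10 = 16 - 16 ≡ 0; y = λ·(6 - 0) - 14 ≡ 10. → (0, 10)
4G: (0, 10) + (10, 11). λ = (11 - 10)/(10 - 0) ≡ 1/10 mod 19. 10⁻¹ ≡ 2 (mod 19), so λ ≡ 2.
  x = λ² - 0 - 10 = 4 - 10 ≡ 13; y = λ·(0 - 13) - 10 ≡ 2. → (13, 2)
5G: (13, 2) + (10, 11). λ = (11 - 2)/(10 - 13) ≡ 9/16 mod 19. 16⁻¹ ≡ 6 (mod 19), so λ ≡ 16.
  x = λ² - 13 - 10 = 256 - 23 ≡ 5; y = λ·(13 - 5) - 2 ≡ 12. → (5, 12)
6G: (5, 12) + (10, 11). λ = (11 - 12)/(10 - 5) ≡ 18/5 mod 19. 5⁻¹ ≡ 4 (mod 19) since 5·4 = 20 ≡ 1, so λ ≡ 15.
  x = λ² - 5 - 10 = 225 - 15 ≡ 1; y = λ·(5 - 1) - 12 ≡ 10. → (1, 10)

(1, 10)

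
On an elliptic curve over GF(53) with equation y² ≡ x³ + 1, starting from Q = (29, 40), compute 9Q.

Repeated addition: build up to 9Q.
2Q: tangent at (29, 40): λ = (3·29² + 0)/(2·40) ≡ 32/27. 27⁻¹ ≡ 2 (mod 53), so λ ≡ 32·2 ≡ 11.
  x = λ² - 29 - 29 = 121 - 58 ≡ 10; y = λ·(29 - 10) - 40 ≡ 10. → (10, 10)
3Q: (10, 10) + (29, 40). λ = (40 - 10)/(29 - 10) ≡ 30/19 mod 53. 19⁻¹ ≡ 14 (mod 53), so λ ≡ 49.
  x = λ² - 10 - 29 = 2401 - 39 ≡ 30; y = λ·(10 - 30) - 10 ≡ 17. → (30, 17)
4Q: (30, 17) + (29, 40). λ = (40 - 17)/(29 - 30) ≡ 23/52 mod 53. 52⁻¹ ≡ 52 (mod 53) since 52·52 = 2704 ≡ 1, so λ ≡ 30.
  x = λ² - 30 - 29 = 900 - 59 ≡ 46; y = λ·(30 - 46) - 17 ≡ 33. → (46, 33)
5Q: (46, 33) + (29, 40). λ = (40 - 33)/(29 - 46) ≡ 7/36 mod 53. 36⁻¹ ≡ 28 (mod 53) since 36·28 = 1008 ≡ 1, so λ ≡ 37.
  x = λ² - 46 - 29 = 1369 - 75 ≡ 22; y = λ·(46 - 22) - 33 ≡ 7. → (22, 7)
6Q: (22, 7) + (29, 40). λ = (40 - 7)/(29 - 22) ≡ 33/7 mod 53. 7⁻¹ ≡ 38 (mod 53), so λ ≡ 35.
  x = λ² - 22 - 29 = 1225 - 51 ≡ 8; y = λ·(22 - 8) - 7 ≡ 6. → (8, 6)
7Q: (8, 6) + (29, 40). λ = (40 - 6)/(29 - 8) ≡ 34/21 mod 53. 21⁻¹ ≡ 48 (mod 53) since 21·48 = 1008 ≡ 1, so λ ≡ 42.
  x = λ² - 8 - 29 = 1764 - 37 ≡ 31; y = λ·(8 - 31) - 6 ≡ 35. → (31, 35)
8Q: (31, 35) + (29, 40). λ = (40 - 35)/(29 - 31) ≡ 5/51 mod 53. 51⁻¹ ≡ 26 (mod 53) since 51·26 = 1326 ≡ 1, so λ ≡ 24.
  x = λ² - 31 - 29 = 576 - 60 ≡ 39; y = λ·(31 - 39) - 35 ≡ 38. → (39, 38)
9Q: (39, 38) + (29, 40). λ = (40 - 38)/(29 - 39) ≡ 2/43 mod 53. 43⁻¹ ≡ 37 (mod 53) since 43·37 = 1591 ≡ 1, so λ ≡ 21.
  x = λ² - 39 - 29 = 441 - 68 ≡ 2; y = λ·(39 - 2) - 38 ≡ 50. → (2, 50)

(2, 50)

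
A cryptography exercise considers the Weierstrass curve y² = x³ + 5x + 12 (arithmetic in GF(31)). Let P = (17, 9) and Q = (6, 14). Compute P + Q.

(17, 9) + (6, 14). λ = (14 - 9)/(6 - 17) ≡ 5/20 mod 31. 20⁻¹ ≡ 14 (mod 31) since 20·14 = 280 ≡ 1, so λ ≡ 8.
  x = λ² - 17 - 6 = 64 - 23 ≡ 10; y = λ·(17 - 10) - 9 ≡ 16. → (10, 16)

(10, 16)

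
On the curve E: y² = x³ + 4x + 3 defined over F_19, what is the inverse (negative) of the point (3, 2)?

(3, 17)

-(3, 2) = (3, -2 mod 19) = (3, 17).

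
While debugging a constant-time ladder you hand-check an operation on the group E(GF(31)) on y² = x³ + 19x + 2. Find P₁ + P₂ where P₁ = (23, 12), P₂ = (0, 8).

(16, 0)

(23, 12) + (0, 8). λ = (8 - 12)/(0 - 23) ≡ 27/8 mod 31. 8⁻¹ ≡ 4 (mod 31) since 8·4 = 32 ≡ 1, so λ ≡ 15.
  x = λ² - 23 - 0 = 225 - 23 ≡ 16; y = λ·(23 - 16) - 12 ≡ 0. → (16, 0)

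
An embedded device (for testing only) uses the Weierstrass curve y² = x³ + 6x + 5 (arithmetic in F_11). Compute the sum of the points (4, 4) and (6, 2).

(2, 5)

(4, 4) + (6, 2). λ = (2 - 4)/(6 - 4) ≡ 9/2 mod 11. 2⁻¹ ≡ 6 (mod 11) since 2·6 = 12 ≡ 1, so λ ≡ 10.
  x = λ² - 4 - 6 = 100 - 10 ≡ 2; y = λ·(4 - 2) - 4 ≡ 5. → (2, 5)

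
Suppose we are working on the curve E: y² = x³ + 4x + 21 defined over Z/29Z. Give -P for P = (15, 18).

-(15, 18) = (15, -18 mod 29) = (15, 11).

(15, 11)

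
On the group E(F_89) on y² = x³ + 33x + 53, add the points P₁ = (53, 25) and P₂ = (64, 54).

(53, 25) + (64, 54). λ = (54 - 25)/(64 - 53) ≡ 29/11 mod 89. 11⁻¹ ≡ 81 (mod 89), so λ ≡ 35.
  x = λ² - 53 - 64 = 1225 - 117 ≡ 40; y = λ·(53 - 40) - 25 ≡ 74. → (40, 74)

(40, 74)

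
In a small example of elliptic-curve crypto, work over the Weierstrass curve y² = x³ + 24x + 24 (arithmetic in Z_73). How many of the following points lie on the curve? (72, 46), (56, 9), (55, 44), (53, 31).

(72, 46): 46² ≡ 72, rhs ≡ 72 → on.
(56, 9): 9² ≡ 8, rhs ≡ 32 → off.
(55, 44): 44² ≡ 38, rhs ≡ 38 → on.
(53, 31): 31² ≡ 12, rhs ≡ 12 → on.

3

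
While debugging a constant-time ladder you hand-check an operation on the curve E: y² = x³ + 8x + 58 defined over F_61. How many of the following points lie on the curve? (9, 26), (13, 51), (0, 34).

2

(9, 26): 26² ≡ 5, rhs ≡ 5 → on.
(13, 51): 51² ≡ 39, rhs ≡ 41 → off.
(0, 34): 34² ≡ 58, rhs ≡ 58 → on.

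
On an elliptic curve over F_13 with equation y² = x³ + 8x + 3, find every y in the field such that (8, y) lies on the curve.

none

x³ + 8x + 3 = 579 ≡ 7 (mod 13).
7 is a non-residue mod 13; no y exists.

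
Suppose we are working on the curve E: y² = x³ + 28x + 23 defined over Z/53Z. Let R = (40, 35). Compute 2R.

(16, 50)

tangent at (40, 35): λ = (3·40² + 28)/(2·35) ≡ 5/17. 17⁻¹ ≡ 25 (mod 53), so λ ≡ 5·25 ≡ 19.
  x = λ² - 40 - 40 = 361 - 80 ≡ 16; y = λ·(40 - 16) - 35 ≡ 50. → (16, 50)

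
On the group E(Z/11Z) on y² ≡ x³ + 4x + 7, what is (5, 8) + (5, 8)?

(6, 7)

tangent at (5, 8): λ = (3·5² + 4)/(2·8) ≡ 2/5. 5⁻¹ ≡ 9 (mod 11), so λ ≡ 2·9 ≡ 7.
  x = λ² - 5 - 5 = 49 - 10 ≡ 6; y = λ·(5 - 6) - 8 ≡ 7. → (6, 7)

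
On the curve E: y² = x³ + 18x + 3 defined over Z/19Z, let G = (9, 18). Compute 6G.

(12, 16)

Repeated addition: build up to 6G.
2G: tangent at (9, 18): λ = (3·9² + 18)/(2·18) ≡ 14/17. 17⁻¹ ≡ 9 (mod 19), so λ ≡ 14·9 ≡ 12.
  x = λ² - 9 - 9 = 144 - 18 ≡ 12; y = λ·(9 - 12) - 18 ≡ 3. → (12, 3)
3G: (12, 3) + (9, 18). λ = (18 - 3)/(9 - 12) ≡ 15/16 mod 19. 16⁻¹ ≡ 6 (mod 19) since 16·6 = 96 ≡ 1, so λ ≡ 14.
  x = λ² - 12 - 9 = 196 - 21 ≡ 4; y = λ·(12 - 4) - 3 ≡ 14. → (4, 14)
4G: (4, 14) + (9, 18). λ = (18 - 14)/(9 - 4) ≡ 4/5 mod 19. 5⁻¹ ≡ 4 (mod 19) since 5·4 = 20 ≡ 1, so λ ≡ 16.
  x = λ² - 4 - 9 = 256 - 13 ≡ 15; y = λ·(4 - 15) - 14 ≡ 0. → (15, 0)
5G: (15, 0) + (9, 18). λ = (18 - 0)/(9 - 15) ≡ 18/13 mod 19. 13⁻¹ ≡ 3 (mod 19), so λ ≡ 16.
  x = λ² - 15 - 9 = 256 - 24 ≡ 4; y = λ·(15 - 4) - 0 ≡ 5. → (4, 5)
6G: (4, 5) + (9, 18). λ = (18 - 5)/(9 - 4) ≡ 13/5 mod 19. 5⁻¹ ≡ 4 (mod 19), so λ ≡ 14.
  x = λ² - 4 - 9 = 196 - 13 ≡ 12; y = λ·(4 - 12) - 5 ≡ 16. → (12, 16)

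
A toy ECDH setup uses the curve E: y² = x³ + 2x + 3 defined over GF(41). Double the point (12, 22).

(40, 0)

tangent at (12, 22): λ = (3·12² + 2)/(2·22) ≡ 24/3. 3⁻¹ ≡ 14 (mod 41), so λ ≡ 24·14 ≡ 8.
  x = λ² - 12 - 12 = 64 - 24 ≡ 40; y = λ·(12 - 40) - 22 ≡ 0. → (40, 0)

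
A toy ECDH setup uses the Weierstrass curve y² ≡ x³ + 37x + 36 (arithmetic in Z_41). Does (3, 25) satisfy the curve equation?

yes

y² = 25² ≡ 10; x³ + 37x + 36 = 174 ≡ 10 (mod 41). 10 = 10.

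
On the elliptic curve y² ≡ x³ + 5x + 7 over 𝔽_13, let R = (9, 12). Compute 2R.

(5, 12)

tangent at (9, 12): λ = (3·9² + 5)/(2·12) ≡ 1/11. 11⁻¹ ≡ 6 (mod 13) since 11·6 = 66 ≡ 1, so λ ≡ 1·6 ≡ 6.
  x = λ² - 9 - 9 = 36 - 18 ≡ 5; y = λ·(9 - 5) - 12 ≡ 12. → (5, 12)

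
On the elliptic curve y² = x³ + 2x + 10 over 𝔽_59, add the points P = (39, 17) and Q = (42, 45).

(52, 19)

(39, 17) + (42, 45). λ = (45 - 17)/(42 - 39) ≡ 28/3 mod 59. 3⁻¹ ≡ 20 (mod 59), so λ ≡ 29.
  x = λ² - 39 - 42 = 841 - 81 ≡ 52; y = λ·(39 - 52) - 17 ≡ 19. → (52, 19)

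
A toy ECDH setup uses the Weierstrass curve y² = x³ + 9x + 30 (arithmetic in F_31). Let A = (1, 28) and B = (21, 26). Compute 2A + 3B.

(30, 19)

First 2A:
Repeated addition: build up to 2A.
2A: tangent at (1, 28): λ = (3·1² + 9)/(2·28) ≡ 12/25. 25⁻¹ ≡ 5 (mod 31), so λ ≡ 12·5 ≡ 29.
  x = λ² - 1 - 1 = 841 - 2 ≡ 2; y = λ·(1 - 2) - 28 ≡ 5. → (2, 5)
2A = (2, 5).
Next 3B:
Repeated addition: build up to 3B.
2B: tangent at (21, 26): λ = (3·21² + 9)/(2·26) ≡ 30/21. 21⁻¹ ≡ 3 (mod 31), so λ ≡ 30·3 ≡ 28.
  x = λ² - 21 - 21 = 784 - 42 ≡ 29; y = λ·(21 - 29) - 26 ≡ 29. → (29, 29)
3B: (29, 29) + (21, 26). λ = (26 - 29)/(21 - 29) ≡ 28/23 mod 31. 23⁻¹ ≡ 27 (mod 31), so λ ≡ 12.
  x = λ² - 29 - 21 = 144 - 50 ≡ 1; y = λ·(29 - 1) - 29 ≡ 28. → (1, 28)
3B = (1, 28).
Finally 2A + 3B:
(2, 5) + (1, 28). λ = (28 - 5)/(1 - 2) ≡ 23/30 mod 31. 30⁻¹ ≡ 30 (mod 31) since 30·30 = 900 ≡ 1, so λ ≡ 8.
  x = λ² - 2 - 1 = 64 - 3 ≡ 30; y = λ·(2 - 30) - 5 ≡ 19. → (30, 19)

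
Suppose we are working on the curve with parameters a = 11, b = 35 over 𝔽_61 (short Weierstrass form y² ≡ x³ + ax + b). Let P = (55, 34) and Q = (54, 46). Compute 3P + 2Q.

First 3P:
Repeated addition: build up to 3P.
2P: tangent at (55, 34): λ = (3·55² + 11)/(2·34) ≡ 58/7. 7⁻¹ ≡ 35 (mod 61), so λ ≡ 58·35 ≡ 17.
  x = λ² - 55 - 55 = 289 - 110 ≡ 57; y = λ·(55 - 57) - 34 ≡ 54. → (57, 54)
3P: (57, 54) + (55, 34). λ = (34 - 54)/(55 - 57) ≡ 41/59 mod 61. 59⁻¹ ≡ 30 (mod 61) since 59·30 = 1770 ≡ 1, so λ ≡ 10.
  x = λ² - 57 - 55 = 100 - 112 ≡ 49; y = λ·(57 - 49) - 54 ≡ 26. → (49, 26)
3P = (49, 26).
Next 2Q:
Repeated addition: build up to 2Q.
2Q: tangent at (54, 46): λ = (3·54² + 11)/(2·46) ≡ 36/31. 31⁻¹ ≡ 2 (mod 61), so λ ≡ 36·2 ≡ 11.
  x = λ² - 54 - 54 = 121 - 108 ≡ 13; y = λ·(54 - 13) - 46 ≡ 39. → (13, 39)
2Q = (13, 39).
Finally 3P + 2Q:
(49, 26) + (13, 39). λ = (39 - 26)/(13 - 49) ≡ 13/25 mod 61. 25⁻¹ ≡ 22 (mod 61), so λ ≡ 42.
  x = λ² - 49 - 13 = 1764 - 62 ≡ 55; y = λ·(49 - 55) - 26 ≡ 27. → (55, 27)

(55, 27)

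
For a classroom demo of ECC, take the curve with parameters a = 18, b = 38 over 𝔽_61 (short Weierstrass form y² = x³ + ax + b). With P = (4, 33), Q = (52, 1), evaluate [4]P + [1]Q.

(5, 58)

First 4P:
Repeated addition: build up to 4P.
2P: tangent at (4, 33): λ = (3·4² + 18)/(2·33) ≡ 5/5. 5⁻¹ ≡ 49 (mod 61) since 5·49 = 245 ≡ 1, so λ ≡ 5·49 ≡ 1.
  x = λ² - 4 - 4 = 1 - 8 ≡ 54; y = λ·(4 - 54) - 33 ≡ 39. → (54, 39)
3P: (54, 39) + (4, 33). λ = (33 - 39)/(4 - 54) ≡ 55/11 mod 61. 11⁻¹ ≡ 50 (mod 61), so λ ≡ 5.
  x = λ² - 54 - 4 = 25 - 58 ≡ 28; y = λ·(54 - 28) - 39 ≡ 30. → (28, 30)
4P: (28, 30) + (4, 33). λ = (33 - 30)/(4 - 28) ≡ 3/37 mod 61. 37⁻¹ ≡ 33 (mod 61) since 37·33 = 1221 ≡ 1, so λ ≡ 38.
  x = λ² - 28 - 4 = 1444 - 32 ≡ 9; y = λ·(28 - 9) - 30 ≡ 21. → (9, 21)
4P = (9, 21).
Finally 4P + Q:
(9, 21) + (52, 1). λ = (1 - 21)/(52 - 9) ≡ 41/43 mod 61. 43⁻¹ ≡ 44 (mod 61), so λ ≡ 35.
  x = λ² - 9 - 52 = 1225 - 61 ≡ 5; y = λ·(9 - 5) - 21 ≡ 58. → (5, 58)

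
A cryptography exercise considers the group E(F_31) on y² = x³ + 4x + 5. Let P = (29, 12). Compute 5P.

Double-and-add on 5 = (101)₂. Start with P = (29, 12) for the leading 1-bit.
double: tangent at (29, 12): λ = (3·29² + 4)/(2·12) ≡ 16/24. 24⁻¹ ≡ 22 (mod 31), so λ ≡ 16·22 ≡ 11.
  x = λ² - 29 - 29 = 121 - 58 ≡ 1; y = λ·(29 - 1) - 12 ≡ 17. → (1, 17)
double: tangent at (1, 17): λ = (3·1² + 4)/(2·17) ≡ 7/3. 3⁻¹ ≡ 21 (mod 31), so λ ≡ 7·21 ≡ 23.
  x = λ² - 1 - 1 = 529 - 2 ≡ 0; y = λ·(1 - 0) - 17 ≡ 6. → (0, 6)
add P: (0, 6) + (29, 12). λ = (12 - 6)/(29 - 0) ≡ 6/29 mod 31. 29⁻¹ ≡ 15 (mod 31), so λ ≡ 28.
  x = λ² - 0 - 29 = 784 - 29 ≡ 11; y = λ·(0 - 11) - 6 ≡ 27. → (11, 27)

(11, 27)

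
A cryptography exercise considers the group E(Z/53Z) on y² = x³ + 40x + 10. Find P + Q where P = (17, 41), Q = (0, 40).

(17, 41) + (0, 40). λ = (40 - 41)/(0 - 17) ≡ 52/36 mod 53. 36⁻¹ ≡ 28 (mod 53) since 36·28 = 1008 ≡ 1, so λ ≡ 25.
  x = λ² - 17 - 0 = 625 - 17 ≡ 25; y = λ·(17 - 25) - 41 ≡ 24. → (25, 24)

(25, 24)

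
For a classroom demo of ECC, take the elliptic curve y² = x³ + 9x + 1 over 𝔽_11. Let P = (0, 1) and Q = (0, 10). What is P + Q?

O

The two points share x = 0 and their y-coordinates satisfy 1 + 10 ≡ 0 (mod 11), so they are inverses. Their sum is ∞.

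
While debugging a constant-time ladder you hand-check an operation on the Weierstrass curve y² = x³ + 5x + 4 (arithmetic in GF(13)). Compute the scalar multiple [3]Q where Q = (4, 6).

(2, 10)

Repeated addition: build up to 3Q.
2Q: tangent at (4, 6): λ = (3·4² + 5)/(2·6) ≡ 1/12. 12⁻¹ ≡ 12 (mod 13), so λ ≡ 1·12 ≡ 12.
  x = λ² - 4 - 4 = 144 - 8 ≡ 6; y = λ·(4 - 6) - 6 ≡ 9. → (6, 9)
3Q: (6, 9) + (4, 6). λ = (6 - 9)/(4 - 6) ≡ 10/11 mod 13. 11⁻¹ ≡ 6 (mod 13) since 11·6 = 66 ≡ 1, so λ ≡ 8.
  x = λ² - 6 - 4 = 64 - 10 ≡ 2; y = λ·(6 - 2) - 9 ≡ 10. → (2, 10)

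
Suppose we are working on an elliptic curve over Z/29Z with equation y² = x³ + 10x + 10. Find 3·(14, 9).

(6, 24)

Write P = (14, 9).
Repeated addition: build up to 3P.
2P: tangent at (14, 9): λ = (3·14² + 10)/(2·9) ≡ 18/18. 18⁻¹ ≡ 21 (mod 29) since 18·21 = 378 ≡ 1, so λ ≡ 18·21 ≡ 1.
  x = λ² - 14 - 14 = 1 - 28 ≡ 2; y = λ·(14 - 2) - 9 ≡ 3. → (2, 3)
3P: (2, 3) + (14, 9). λ = (9 - 3)/(14 - 2) ≡ 6/12 mod 29. 12⁻¹ ≡ 17 (mod 29) since 12·17 = 204 ≡ 1, so λ ≡ 15.
  x = λ² - 2 - 14 = 225 - 16 ≡ 6; y = λ·(2 - 6) - 3 ≡ 24. → (6, 24)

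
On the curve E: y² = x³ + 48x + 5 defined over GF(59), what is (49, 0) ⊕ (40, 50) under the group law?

(49, 0) + (40, 50). λ = (50 - 0)/(40 - 49) ≡ 50/50 mod 59. 50⁻¹ ≡ 13 (mod 59) since 50·13 = 650 ≡ 1, so λ ≡ 1.
  x = λ² - 49 - 40 = 1 - 89 ≡ 30; y = λ·(49 - 30) - 0 ≡ 19. → (30, 19)

(30, 19)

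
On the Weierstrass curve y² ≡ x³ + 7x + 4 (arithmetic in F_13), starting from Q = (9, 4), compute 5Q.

(9, 9)

Repeated addition: build up to 5Q.
2Q: tangent at (9, 4): λ = (3·9² + 7)/(2·4) ≡ 3/8. 8⁻¹ ≡ 5 (mod 13) since 8·5 = 40 ≡ 1, so λ ≡ 3·5 ≡ 2.
  x = λ² - 9 - 9 = 4 - 18 ≡ 12; y = λ·(9 - 12) - 4 ≡ 3. → (12, 3)
3Q: (12, 3) + (9, 4). λ = (4 - 3)/(9 - 12) ≡ 1/10 mod 13. 10⁻¹ ≡ 4 (mod 13), so λ ≡ 4.
  x = λ² - 12 - 9 = 16 - 21 ≡ 8; y = λ·(12 - 8) - 3 ≡ 0. → (8, 0)
4Q: (8, 0) + (9, 4). λ = (4 - 0)/(9 - 8) ≡ 4/1 mod 13. 1⁻¹ ≡ 1 (mod 13) since 1·1 = 1 ≡ 1, so λ ≡ 4.
  x = λ² - 8 - 9 = 16 - 17 ≡ 12; y = λ·(8 - 12) - 0 ≡ 10. → (12, 10)
5Q: (12, 10) + (9, 4). λ = (4 - 10)/(9 - 12) ≡ 7/10 mod 13. 10⁻¹ ≡ 4 (mod 13) since 10·4 = 40 ≡ 1, so λ ≡ 2.
  x = λ² - 12 - 9 = 4 - 21 ≡ 9; y = λ·(12 - 9) - 10 ≡ 9. → (9, 9)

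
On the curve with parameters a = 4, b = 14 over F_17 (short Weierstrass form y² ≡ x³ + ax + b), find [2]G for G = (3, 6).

(10, 0)

tangent at (3, 6): λ = (3·3² + 4)/(2·6) ≡ 14/12. 12⁻¹ ≡ 10 (mod 17), so λ ≡ 14·10 ≡ 4.
  x = λ² - 3 - 3 = 16 - 6 ≡ 10; y = λ·(3 - 10) - 6 ≡ 0. → (10, 0)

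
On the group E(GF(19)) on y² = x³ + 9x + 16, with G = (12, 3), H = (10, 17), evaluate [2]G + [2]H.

(1, 8)

First 2G:
Repeated addition: build up to 2G.
2G: tangent at (12, 3): λ = (3·12² + 9)/(2·3) ≡ 4/6. 6⁻¹ ≡ 16 (mod 19) since 6·16 = 96 ≡ 1, so λ ≡ 4·16 ≡ 7.
  x = λ² - 12 - 12 = 49 - 24 ≡ 6; y = λ·(12 - 6) - 3 ≡ 1. → (6, 1)
2G = (6, 1).
Next 2H:
Repeated addition: build up to 2H.
2H: tangent at (10, 17): λ = (3·10² + 9)/(2·17) ≡ 5/15. 15⁻¹ ≡ 14 (mod 19) since 15·14 = 210 ≡ 1, so λ ≡ 5·14 ≡ 13.
  x = λ² - 10 - 10 = 169 - 20 ≡ 16; y = λ·(10 - 16) - 17 ≡ 0. → (16, 0)
2H = (16, 0).
Finally 2G + 2H:
(6, 1) + (16, 0). λ = (0 - 1)/(16 - 6) ≡ 18/10 mod 19. 10⁻¹ ≡ 2 (mod 19) since 10·2 = 20 ≡ 1, so λ ≡ 17.
  x = λ² - 6 - 16 = 289 - 22 ≡ 1; y = λ·(6 - 1) - 1 ≡ 8. → (1, 8)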